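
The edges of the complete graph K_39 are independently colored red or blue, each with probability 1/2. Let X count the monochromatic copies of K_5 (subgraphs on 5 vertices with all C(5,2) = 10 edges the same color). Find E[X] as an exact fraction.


Let X = Σ_S X_S over the C(39, 5) = 575757 subsets S of size 5, where X_S = 1 if the K_5 on S is monochromatic.
For a fixed S, the K_5 on S has C(5, 2) = 10 edges. P[all 10 edges red] = (1/2)^10, and likewise for blue, so P[monochromatic] = 2·(1/2)^10 = 2^{1 − 10} = 1/512.
By linearity of expectation: E[X] = C(39, 5) · 2^{1 − 10} = 575757 · 1/512 = 575757/512.
Numerically: E[X] ≈ 1124.525.

E[X] = C(39,5)·2^(1−C(5,2)) = 575757/512 ≈ 1124.525.


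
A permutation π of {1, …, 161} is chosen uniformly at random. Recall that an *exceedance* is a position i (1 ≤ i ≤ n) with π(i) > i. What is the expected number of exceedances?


Write X = Σ_{i=1}^{161} X_i, where X_i = 1_{π(i) > i}.
For each fixed i, π(i) is uniform over {1, …, 161} (marginal of a uniform permutation), so P[π(i) > i] = (n − i)/n. Summing: Σ_{i=1}^{161} (n − i)/n = (0 + 1 + … + 160)/161 = 161(161 − 1)/(2·161) = (161 − 1)/2.
Hence E[X] = Σ_{i=1}^{161} (161 − i)/161 = 80 ≈ 80.000.

E[X] = 80 = 80.000.


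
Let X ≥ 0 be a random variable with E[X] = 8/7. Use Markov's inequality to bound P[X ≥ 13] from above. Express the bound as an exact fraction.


μ = E[X] = 8/7, a = 13.
Markov: P[X ≥ 13] ≤ μ/a = (8/7)/13 = 8/91.
Numerically: ≈ 0.088.
(Since a = 13 > μ = 1.143, the bound 8/91 is < 1 and informative.)

P[X ≥ 13] ≤ 8/91 ≈ 0.088.


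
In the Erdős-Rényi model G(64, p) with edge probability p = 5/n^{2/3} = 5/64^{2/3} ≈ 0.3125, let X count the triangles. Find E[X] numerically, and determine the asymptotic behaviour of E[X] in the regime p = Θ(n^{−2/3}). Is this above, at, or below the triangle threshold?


Number of potential triangles: C(64, 3) = 41664.
Each occurs with probability p³ ≈ (0.3125)³ ≈ 3.05175781e-02.
By linearity: E[X] = C(64, 3)·p³ ≈ 41664 · 3.05175781e-02 ≈ 1271.484375.
Since α = 2/3 < 1, p = c/n^{2/3} ≫ 1/n is above the triangle threshold p ~ 1/n. Asymptotically E[X] ~ (c³/6)·n^{3(1−α)} = (5³/6)·n^{1} → ∞; triangles are abundant w.h.p.

E[X] ≈ 1271.484375; in regime p = Θ(1/n^{2/3}) E[X] diverges (above the triangle threshold p ~ 1/n).


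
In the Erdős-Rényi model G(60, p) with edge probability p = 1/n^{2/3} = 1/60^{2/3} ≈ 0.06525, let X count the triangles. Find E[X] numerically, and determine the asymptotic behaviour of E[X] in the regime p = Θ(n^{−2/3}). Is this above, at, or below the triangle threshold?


Number of potential triangles: C(60, 3) = 34220.
Each occurs with probability p³ ≈ (0.06525)³ ≈ 2.777778e-04.
By linearity: E[X] = C(60, 3)·p³ ≈ 34220 · 2.777778e-04 ≈ 9.5056.
Since α = 2/3 < 1, p = c/n^{2/3} ≫ 1/n is above the triangle threshold p ~ 1/n. Asymptotically E[X] ~ (c³/6)·n^{3(1−α)} = (1³/6)·n^{1} → ∞; triangles are abundant w.h.p.

E[X] ≈ 9.5056; in regime p = Θ(1/n^{2/3}) E[X] diverges (above the triangle threshold p ~ 1/n).


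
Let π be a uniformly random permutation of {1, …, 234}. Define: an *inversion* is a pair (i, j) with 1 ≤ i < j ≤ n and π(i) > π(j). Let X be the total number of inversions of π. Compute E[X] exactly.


Write X = Σ X_I over the C(234, 2) = 27261 pairs i < j, with X_I the indicator of one inversion.
There are 27261 indicators.
For each fixed pair i < j, the values π(i) and π(j) are two distinct elements of {1, …, 234} in uniformly random order; by symmetry P[π(i) > π(j)] = 1/2.
By linearity: E[X] = 27261 · (1/2) = C(234, 2) · (1/2) = 27261/2 = 27261/2 ≈ 13630.500.

E[X] = 27261/2 = 13630.500.


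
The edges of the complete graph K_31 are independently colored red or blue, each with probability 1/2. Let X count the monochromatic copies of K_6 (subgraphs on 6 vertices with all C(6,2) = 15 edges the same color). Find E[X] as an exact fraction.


Let X = Σ_S X_S over the C(31, 6) = 736281 subsets S of size 6, where X_S = 1 if the K_6 on S is monochromatic.
For a fixed S, the K_6 on S has C(6, 2) = 15 edges. P[all 15 edges red] = (1/2)^15, and likewise for blue, so P[monochromatic] = 2·(1/2)^15 = 2^{1 − 15} = 1/16384.
By linearity of expectation: E[X] = C(31, 6) · 2^{1 − 15} = 736281 · 1/16384 = 736281/16384.
Numerically: E[X] ≈ 44.9390.

E[X] = C(31,6)·2^(1−C(6,2)) = 736281/16384 ≈ 44.9390.


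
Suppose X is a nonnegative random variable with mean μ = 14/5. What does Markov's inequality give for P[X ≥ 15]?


μ = E[X] = 14/5, a = 15.
Markov: P[X ≥ 15] ≤ μ/a = (14/5)/15 = 14/75.
Numerically: ≈ 0.186667.
(Since a = 15 > μ = 2.800000, the bound 14/75 is < 1 and informative.)

P[X ≥ 15] ≤ 14/75 ≈ 0.186667.


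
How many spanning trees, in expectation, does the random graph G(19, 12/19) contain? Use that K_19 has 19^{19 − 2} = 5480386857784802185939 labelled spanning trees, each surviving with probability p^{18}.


K_19 has 19^{19 − 2} = 5480386857784802185939 labelled spanning trees.
For each such spanning tree H, let X_H = 1 if all 18 edges of H are present in G. Then P[X_H = 1] = p^{18} = (12/19)^{18} = 26623333280885243904/104127350297911241532841.
By linearity: E[X] = Σ_H E[X_H] = 5480386857784802185939 · p^{18} = 5480386857784802185939 · 26623333280885243904/104127350297911241532841 = 26623333280885243904/19.
Numerically: E[X] ≈ 1.4e+18.

E[X] = 5480386857784802185939 · (12/19)^{18} = 26623333280885243904/19 ≈ 1.4e+18.


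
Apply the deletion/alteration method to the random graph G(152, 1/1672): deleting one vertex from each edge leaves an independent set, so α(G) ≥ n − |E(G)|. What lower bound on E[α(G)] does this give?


E[|E(G)|] = C(152, 2)·p = 11476 · (1/1672) = 151/22.
E[α(G)] ≥ n − E[|E(G)|] = 152 − 151/22 = 3193/22.
Numerically: ≈ 145.136.
(This is only a lower bound; the true E[α(G)] may be larger.)

E[α(G)] ≥ 3193/22 ≈ 145.136.


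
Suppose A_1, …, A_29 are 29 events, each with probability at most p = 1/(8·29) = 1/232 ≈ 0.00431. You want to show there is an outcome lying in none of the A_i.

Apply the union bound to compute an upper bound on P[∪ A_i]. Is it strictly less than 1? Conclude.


Union bound: P[∪_{i=1}^{29} A_i] ≤ Σ_i P[A_i] ≤ 29·p = 29·(1/232) = 1/8.
Numerically: 1/8 ≈ 0.12500.
Is 1/8 < 1? YES.
Since P[∪ A_i] ≤ 1/8 < 1, the complement has P[∩ A_i^c] ≥ 1 − 1/8 = 7/8 > 0, so some outcome avoids every A_i.

29·p = 1/8 ≈ 0.12500; existence CERTIFIED by the union bound.


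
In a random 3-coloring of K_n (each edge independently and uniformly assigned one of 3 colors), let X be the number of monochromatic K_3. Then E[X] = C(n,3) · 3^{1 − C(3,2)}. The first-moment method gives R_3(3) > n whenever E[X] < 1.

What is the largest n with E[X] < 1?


We need C(n, 3) · 3^{1 − 3} < 1, i.e. C(n, 3) < 3^{3 − 1} = 9.
Check values of n near the boundary:
  n = 3: C(3, 3) = 1; 1 < 9? YES
  n = 4: C(4, 3) = 4; 4 < 9? YES
  n = 5: C(5, 3) = 10; 10 < 9? NO
The largest n with C(n, 3) < 9 is n = 4 (where E[X] = 4/9 ≈ 0.4444). Hence R_3(3) > 4, i.e. R_3(3) ≥ 5.

Largest n = 4; hence R_3(3) > 4.


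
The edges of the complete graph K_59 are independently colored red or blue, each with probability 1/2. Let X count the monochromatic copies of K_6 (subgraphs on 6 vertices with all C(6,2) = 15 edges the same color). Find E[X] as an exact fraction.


Let X = Σ_S X_S over the C(59, 6) = 45057474 subsets S of size 6, where X_S = 1 if the K_6 on S is monochromatic.
For a fixed S, the K_6 on S has C(6, 2) = 15 edges. P[all 15 edges red] = (1/2)^15, and likewise for blue, so P[monochromatic] = 2·(1/2)^15 = 2^{1 − 15} = 1/16384.
By linearity: E[X] = C(59, 6) · 2^{1 − 15} = 45057474 · 1/16384 = 22528737/8192.
Numerically: E[X] ≈ 2750.090.

E[X] = C(59,6)·2^(1−C(6,2)) = 22528737/8192 ≈ 2750.090.


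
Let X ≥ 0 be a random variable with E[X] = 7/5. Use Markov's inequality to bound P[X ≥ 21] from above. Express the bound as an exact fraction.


μ = E[X] = 7/5, a = 21.
Markov: P[X ≥ 21] ≤ μ/a = (7/5)/21 = 1/15.
Numerically: ≈ 0.066667.
(Since a = 21 > μ = 1.400000, the bound 1/15 is < 1 and informative.)

P[X ≥ 21] ≤ 1/15 ≈ 0.066667.


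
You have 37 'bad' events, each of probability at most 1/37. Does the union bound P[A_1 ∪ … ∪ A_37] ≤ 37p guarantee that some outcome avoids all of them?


Union bound: P[∪_{i=1}^{37} A_i] ≤ Σ_i P[A_i] ≤ 37·p = 37·(1/37) = 1.
Numerically: 1 ≈ 1.000000.
Is 1 < 1? NO.
Since the bound 1 is ≥ 1, the union bound is uninformative here; it does NOT by itself certify existence.

37·p = 1 ≈ 1.000000; existence NOT certified by the union bound.


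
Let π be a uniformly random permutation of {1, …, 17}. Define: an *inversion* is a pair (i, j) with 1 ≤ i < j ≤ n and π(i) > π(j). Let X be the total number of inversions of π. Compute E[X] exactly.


Write X = Σ X_I over the C(17, 2) = 136 pairs i < j, with X_I the indicator of one inversion.
There are 136 indicators.
For each fixed pair i < j, the values π(i) and π(j) are two distinct elements of {1, …, 17} in uniformly random order; by symmetry P[π(i) > π(j)] = 1/2.
By linearity: E[X] = 136 · (1/2) = C(17, 2) · (1/2) = 136/2 = 68 ≈ 68.000.

E[X] = 68 = 68.000.


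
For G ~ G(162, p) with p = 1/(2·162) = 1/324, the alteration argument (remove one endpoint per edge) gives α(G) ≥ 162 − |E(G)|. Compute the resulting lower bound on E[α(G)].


E[|E(G)|] = C(162, 2)·p = 13041 · (1/324) = 161/4.
E[α(G)] ≥ n − E[|E(G)|] = 162 − 161/4 = 487/4.
Numerically: ≈ 121.7500.
(This is only a lower bound; the true E[α(G)] may be larger.)

E[α(G)] ≥ 487/4 ≈ 121.7500.


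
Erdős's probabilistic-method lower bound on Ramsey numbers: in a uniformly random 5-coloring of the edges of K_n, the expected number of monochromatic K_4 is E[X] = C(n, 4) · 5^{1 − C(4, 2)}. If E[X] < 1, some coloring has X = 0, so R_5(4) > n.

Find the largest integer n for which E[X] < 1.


We need C(n, 4) · 5^{1 − 6} < 1, i.e. C(n, 4) < 5^{6 − 1} = 3125.
Check values of n near the boundary:
  n = 17: C(17, 4) = 2380; 2380 < 3125? YES
  n = 18: C(18, 4) = 3060; 3060 < 3125? YES
  n = 19: C(19, 4) = 3876; 3876 < 3125? NO
The largest n with C(n, 4) < 3125 is n = 18 (where E[X] = 612/625 ≈ 0.979). Hence R_5(4) > 18, i.e. R_5(4) ≥ 19.

Largest n = 18; hence R_5(4) > 18.


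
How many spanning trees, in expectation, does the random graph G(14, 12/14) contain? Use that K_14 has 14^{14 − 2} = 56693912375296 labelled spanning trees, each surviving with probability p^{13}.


K_14 has 14^{14 − 2} = 56693912375296 labelled spanning trees.
For each such spanning tree H, let X_H = 1 if all 13 edges of H are present in G. Then P[X_H = 1] = p^{13} = (6/7)^{13} = 13060694016/96889010407.
By linearity of expectation: E[X] = Σ_H E[X_H] = 56693912375296 · p^{13} = 56693912375296 · 13060694016/96889010407 = 53496602689536/7.
Numerically: E[X] ≈ 7.64e+12.

E[X] = 56693912375296 · (6/7)^{13} = 53496602689536/7 ≈ 7.64e+12.


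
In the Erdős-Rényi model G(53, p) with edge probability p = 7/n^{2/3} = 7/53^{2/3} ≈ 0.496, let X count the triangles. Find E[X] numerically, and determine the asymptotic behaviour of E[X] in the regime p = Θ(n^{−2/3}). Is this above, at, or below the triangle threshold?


Number of potential triangles: C(53, 3) = 23426.
Each occurs with probability p³ ≈ (0.496)³ ≈ 1.22108e-01.
By linearity: E[X] = C(53, 3)·p³ ≈ 23426 · 1.22108e-01 ≈ 2860.491.
Since α = 2/3 < 1, p = c/n^{2/3} ≫ 1/n is above the triangle threshold p ~ 1/n. Asymptotically E[X] ~ (c³/6)·n^{3(1−α)} = (7³/6)·n^{1} → ∞; triangles are abundant w.h.p.

E[X] ≈ 2860.491; in regime p = Θ(1/n^{2/3}) E[X] diverges (above the triangle threshold p ~ 1/n).


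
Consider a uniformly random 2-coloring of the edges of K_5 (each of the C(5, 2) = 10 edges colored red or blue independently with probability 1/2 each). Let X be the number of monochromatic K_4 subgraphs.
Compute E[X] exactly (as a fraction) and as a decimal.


Let X = Σ_S X_S over the C(5, 4) = 5 subsets S of size 4, where X_S = 1 if the K_4 on S is monochromatic.
For a fixed S, the K_4 on S has C(4, 2) = 6 edges. P[all 6 edges red] = (1/2)^6, and likewise for blue, so P[monochromatic] = 2·(1/2)^6 = 2^{1 − 6} = 1/32.
By linearity of expectation: E[X] = C(5, 4) · 2^{1 − 6} = 5 · 1/32 = 5/32.
Numerically: E[X] ≈ 0.15625.

E[X] = C(5,4)·2^(1−C(4,2)) = 5/32 ≈ 0.15625.


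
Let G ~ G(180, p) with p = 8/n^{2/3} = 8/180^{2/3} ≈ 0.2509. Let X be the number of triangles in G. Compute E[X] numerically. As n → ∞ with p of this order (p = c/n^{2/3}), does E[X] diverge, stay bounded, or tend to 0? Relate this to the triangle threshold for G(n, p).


Number of potential triangles: C(180, 3) = 955860.
Each occurs with probability p³ ≈ (0.2509)³ ≈ 1.580247e-02.
By linearity: E[X] = C(180, 3)·p³ ≈ 955860 · 1.580247e-02 ≈ 15104.9481.
Since α = 2/3 < 1, p = c/n^{2/3} ≫ 1/n is above the triangle threshold p ~ 1/n. Asymptotically E[X] ~ (c³/6)·n^{3(1−α)} = (8³/6)·n^{1} → ∞; triangles are abundant w.h.p.

E[X] ≈ 15104.9481; in regime p = Θ(1/n^{2/3}) E[X] diverges (above the triangle threshold p ~ 1/n).


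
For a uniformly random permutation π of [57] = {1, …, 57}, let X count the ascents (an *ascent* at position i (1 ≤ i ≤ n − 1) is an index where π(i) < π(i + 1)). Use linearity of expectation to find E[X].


Write X = Σ X_I over i = 1, …, 56, with X_I the indicator of one ascent.
There are 56 indicators.
For each fixed i, the pair (π(i), π(i+1)) is a uniformly random ordered pair of distinct values from {1, …, 57}; by symmetry P[π(i) < π(i+1)] = 1/2.
By linearity: E[X] = 56 · (1/2) = (57 − 1) · (1/2) = 28 ≈ 28.0000.

E[X] = 28 = 28.0000.


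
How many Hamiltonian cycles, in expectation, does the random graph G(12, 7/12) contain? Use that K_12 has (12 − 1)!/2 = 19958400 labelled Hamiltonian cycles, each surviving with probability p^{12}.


K_12 has (12 − 1)!/2 = 19958400 labelled Hamiltonian cycles.
For each such Hamiltonian cycle H, let X_H = 1 if all 12 edges of H are present in G. Then P[X_H = 1] = p^{12} = (7/12)^{12} = 13841287201/8916100448256.
By linearity: E[X] = Σ_H E[X_H] = 19958400 · p^{12} = 19958400 · 13841287201/8916100448256 = 26644477861925/859963392.
Numerically: E[X] ≈ 30983.

E[X] = 19958400 · (7/12)^{12} = 26644477861925/859963392 ≈ 30983.


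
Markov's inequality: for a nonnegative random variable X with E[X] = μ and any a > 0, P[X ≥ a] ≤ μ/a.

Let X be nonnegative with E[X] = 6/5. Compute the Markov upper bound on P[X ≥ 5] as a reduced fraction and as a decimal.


μ = E[X] = 6/5, a = 5.
Markov: P[X ≥ 5] ≤ μ/a = (6/5)/5 = 6/25.
Numerically: ≈ 0.240.
(Since a = 5 > μ = 1.200, the bound 6/25 is < 1 and informative.)

P[X ≥ 5] ≤ 6/25 ≈ 0.240.


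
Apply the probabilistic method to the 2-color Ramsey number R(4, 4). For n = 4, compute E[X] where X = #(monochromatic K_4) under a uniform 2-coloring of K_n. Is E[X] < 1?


E[X] = C(4, 4) · 2^{1 − 6} = 1 · 2^{−5} = 1/32.
As a reduced fraction: E[X] = 1/32 ≈ 0.0312.
Is E[X] < 1? YES.
Since E[X] < 1, there exists a 2-coloring of K_{4} with no monochromatic K_4; hence R(4, 4) > 4.

E[X] = 1/32 ≈ 0.0312; E[X] < 1, so R(4, 4) > 4.


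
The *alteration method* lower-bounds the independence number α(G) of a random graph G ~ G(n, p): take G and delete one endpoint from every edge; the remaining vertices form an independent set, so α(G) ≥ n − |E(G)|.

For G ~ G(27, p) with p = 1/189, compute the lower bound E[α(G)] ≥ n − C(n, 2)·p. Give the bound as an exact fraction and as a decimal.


E[|E(G)|] = C(27, 2)·p = 351 · (1/189) = 13/7.
E[α(G)] ≥ n − E[|E(G)|] = 27 − 13/7 = 176/7.
Numerically: ≈ 25.1429.
(This is only a lower bound; the true E[α(G)] may be larger.)

E[α(G)] ≥ 176/7 ≈ 25.1429.


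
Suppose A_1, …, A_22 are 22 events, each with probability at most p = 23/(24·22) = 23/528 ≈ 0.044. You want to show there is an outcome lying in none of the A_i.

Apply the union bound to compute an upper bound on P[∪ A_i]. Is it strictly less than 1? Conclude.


Union bound: P[∪_{i=1}^{22} A_i] ≤ Σ_i P[A_i] ≤ 22·p = 22·(23/528) = 23/24.
Numerically: 23/24 ≈ 0.958.
Is 23/24 < 1? YES.
Since P[∪ A_i] ≤ 23/24 < 1, the complement has P[∩ A_i^c] ≥ 1 − 23/24 = 1/24 > 0, so some outcome avoids every A_i.

22·p = 23/24 ≈ 0.958; existence CERTIFIED by the union bound.


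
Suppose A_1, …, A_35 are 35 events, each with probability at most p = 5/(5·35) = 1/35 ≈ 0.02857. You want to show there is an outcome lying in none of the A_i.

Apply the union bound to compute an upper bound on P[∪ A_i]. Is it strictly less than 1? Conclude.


Union bound: P[∪_{i=1}^{35} A_i] ≤ Σ_i P[A_i] ≤ 35·p = 35·(1/35) = 1.
Numerically: 1 ≈ 1.00000.
Is 1 < 1? NO.
Since the bound 1 is ≥ 1, the union bound is uninformative here; it does NOT by itself certify existence.

35·p = 1 ≈ 1.00000; existence NOT certified by the union bound.


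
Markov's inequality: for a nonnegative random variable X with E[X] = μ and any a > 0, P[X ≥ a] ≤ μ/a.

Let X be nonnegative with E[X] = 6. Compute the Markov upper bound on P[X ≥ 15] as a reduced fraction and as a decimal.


μ = E[X] = 6, a = 15.
Markov: P[X ≥ 15] ≤ μ/a = (6)/15 = 2/5.
Numerically: ≈ 0.400000.
(Since a = 15 > μ = 6.000000, the bound 2/5 is < 1 and informative.)

P[X ≥ 15] ≤ 2/5 ≈ 0.400000.


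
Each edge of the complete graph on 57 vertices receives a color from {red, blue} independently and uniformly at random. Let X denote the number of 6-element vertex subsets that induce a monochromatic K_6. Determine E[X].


Let X = Σ_S X_S over the C(57, 6) = 36288252 subsets S of size 6, where X_S = 1 if the K_6 on S is monochromatic.
For a fixed S, the K_6 on S has C(6, 2) = 15 edges. P[all 15 edges red] = (1/2)^15, and likewise for blue, so P[monochromatic] = 2·(1/2)^15 = 2^{1 − 15} = 1/16384.
Summing: E[X] = C(57, 6) · 2^{1 − 15} = 36288252 · 1/16384 = 9072063/4096.
Numerically: E[X] ≈ 2214.8591.

E[X] = C(57,6)·2^(1−C(6,2)) = 9072063/4096 ≈ 2214.8591.


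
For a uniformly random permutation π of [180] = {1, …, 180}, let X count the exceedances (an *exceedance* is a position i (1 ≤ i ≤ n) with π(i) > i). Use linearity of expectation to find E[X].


Write X = Σ_{i=1}^{180} X_i, where X_i = 1_{π(i) > i}.
For each fixed i, π(i) is uniform over {1, …, 180} (marginal of a uniform permutation), so P[π(i) > i] = (n − i)/n. Summing: Σ_{i=1}^{180} (n − i)/n = (0 + 1 + … + 179)/180 = 180(180 − 1)/(2·180) = (180 − 1)/2.
Hence E[X] = Σ_{i=1}^{180} (180 − i)/180 = 179/2 ≈ 89.500000.

E[X] = 179/2 = 89.500000.


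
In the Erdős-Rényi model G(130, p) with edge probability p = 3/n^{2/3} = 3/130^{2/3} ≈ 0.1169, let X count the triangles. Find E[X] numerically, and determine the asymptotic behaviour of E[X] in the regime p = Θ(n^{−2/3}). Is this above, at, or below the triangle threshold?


Number of potential triangles: C(130, 3) = 357760.
Each occurs with probability p³ ≈ (0.1169)³ ≈ 1.597633e-03.
By linearity: E[X] = C(130, 3)·p³ ≈ 357760 · 1.597633e-03 ≈ 571.5692.
Since α = 2/3 < 1, p = c/n^{2/3} ≫ 1/n is above the triangle threshold p ~ 1/n. Asymptotically E[X] ~ (c³/6)·n^{3(1−α)} = (3³/6)·n^{1} → ∞; triangles are abundant w.h.p.

E[X] ≈ 571.5692; in regime p = Θ(1/n^{2/3}) E[X] diverges (above the triangle threshold p ~ 1/n).


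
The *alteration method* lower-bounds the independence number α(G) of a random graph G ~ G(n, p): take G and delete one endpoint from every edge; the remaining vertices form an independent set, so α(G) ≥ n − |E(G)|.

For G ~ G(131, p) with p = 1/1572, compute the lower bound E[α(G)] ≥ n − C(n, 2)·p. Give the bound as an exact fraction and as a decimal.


E[|E(G)|] = C(131, 2)·p = 8515 · (1/1572) = 65/12.
E[α(G)] ≥ n − E[|E(G)|] = 131 − 65/12 = 1507/12.
Numerically: ≈ 125.58333.
(This is only a lower bound; the true E[α(G)] may be larger.)

E[α(G)] ≥ 1507/12 ≈ 125.58333.


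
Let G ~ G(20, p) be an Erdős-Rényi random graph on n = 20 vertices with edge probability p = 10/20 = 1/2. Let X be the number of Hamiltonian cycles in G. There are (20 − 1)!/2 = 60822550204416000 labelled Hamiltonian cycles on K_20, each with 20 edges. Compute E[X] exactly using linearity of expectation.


K_20 has (20 − 1)!/2 = 60822550204416000 labelled Hamiltonian cycles.
For each such Hamiltonian cycle H, let X_H = 1 if all 20 edges of H are present in G. Then P[X_H = 1] = p^{20} = (1/2)^{20} = 1/1048576.
By linearity: E[X] = Σ_H E[X_H] = 60822550204416000 · p^{20} = 60822550204416000 · 1/1048576 = 1856156927625/32.
Numerically: E[X] ≈ 5.8e+10.

E[X] = 60822550204416000 · (1/2)^{20} = 1856156927625/32 ≈ 5.8e+10.


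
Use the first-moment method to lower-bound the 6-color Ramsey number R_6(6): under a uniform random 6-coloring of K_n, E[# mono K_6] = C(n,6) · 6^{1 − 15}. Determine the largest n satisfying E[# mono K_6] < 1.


We need C(n, 6) · 6^{1 − 15} < 1, i.e. C(n, 6) < 6^{15 − 1} = 78364164096.
Check values of n near the boundary:
  n = 193: C(193, 6) = 66364016544; 66364016544 < 78364164096? YES
  n = 194: C(194, 6) = 68482017072; 68482017072 < 78364164096? YES
  n = 195: C(195, 6) = 70656049360; 70656049360 < 78364164096? YES
  n = 196: C(196, 6) = 72887293024; 72887293024 < 78364164096? YES
  n = 197: C(197, 6) = 75176946208; 75176946208 < 78364164096? YES
  n = 198: C(198, 6) = 77526225777; 77526225777 < 78364164096? YES
  n = 199: C(199, 6) = 79936367511; 79936367511 < 78364164096? NO
  n = 200: C(200, 6) = 82408626300; 82408626300 < 78364164096? NO
  n = 201: C(201, 6) = 84944276340; 84944276340 < 78364164096? NO
The largest n with C(n, 6) < 78364164096 is n = 198 (where E[X] = 25842075259/26121388032 ≈ 0.98931). Hence R_6(6) > 198, i.e. R_6(6) ≥ 199.

Largest n = 198; hence R_6(6) > 198.


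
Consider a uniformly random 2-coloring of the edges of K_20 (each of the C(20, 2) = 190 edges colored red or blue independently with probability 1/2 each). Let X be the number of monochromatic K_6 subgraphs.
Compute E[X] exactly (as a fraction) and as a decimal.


Let X = Σ_S X_S over the C(20, 6) = 38760 subsets S of size 6, where X_S = 1 if the K_6 on S is monochromatic.
For a fixed S, the K_6 on S has C(6, 2) = 15 edges. P[all 15 edges red] = (1/2)^15, and likewise for blue, so P[monochromatic] = 2·(1/2)^15 = 2^{1 − 15} = 1/16384.
Summing: E[X] = C(20, 6) · 2^{1 − 15} = 38760 · 1/16384 = 4845/2048.
Numerically: E[X] ≈ 2.3657.

E[X] = C(20,6)·2^(1−C(6,2)) = 4845/2048 ≈ 2.3657.


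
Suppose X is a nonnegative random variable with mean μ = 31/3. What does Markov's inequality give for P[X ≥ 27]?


μ = E[X] = 31/3, a = 27.
Markov: P[X ≥ 27] ≤ μ/a = (31/3)/27 = 31/81.
Numerically: ≈ 0.382716.
(Since a = 27 > μ = 10.333333, the bound 31/81 is < 1 and informative.)

P[X ≥ 27] ≤ 31/81 ≈ 0.382716.


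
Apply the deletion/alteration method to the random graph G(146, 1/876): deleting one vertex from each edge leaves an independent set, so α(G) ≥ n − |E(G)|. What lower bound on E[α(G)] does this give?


E[|E(G)|] = C(146, 2)·p = 10585 · (1/876) = 145/12.
E[α(G)] ≥ n − E[|E(G)|] = 146 − 145/12 = 1607/12.
Numerically: ≈ 133.917.
(This is only a lower bound; the true E[α(G)] may be larger.)

E[α(G)] ≥ 1607/12 ≈ 133.917.


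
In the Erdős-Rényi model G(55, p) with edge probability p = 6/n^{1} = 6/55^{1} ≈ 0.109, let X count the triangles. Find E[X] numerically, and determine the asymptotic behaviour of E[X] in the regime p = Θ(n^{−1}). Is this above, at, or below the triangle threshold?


Number of potential triangles: C(55, 3) = 26235.
Each occurs with probability p³ ≈ (0.109)³ ≈ 1.29827e-03.
By linearity: E[X] = C(55, 3)·p³ ≈ 26235 · 1.29827e-03 ≈ 34.060.
Here α = 1, so p = 6/n is exactly at the triangle threshold p ~ 1/n. Asymptotically E[X] → c³/6 = 6³/6 = 36 ≈ 36.000, a bounded constant. In this regime the triangle count is asymptotically Poisson(c³/6).

E[X] ≈ 34.060; in regime p = Θ(1/n^{1}) E[X] stays bounded (at the triangle threshold p ~ 1/n).


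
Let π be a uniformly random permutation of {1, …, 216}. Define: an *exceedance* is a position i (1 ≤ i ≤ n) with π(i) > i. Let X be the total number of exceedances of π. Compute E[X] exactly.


Write X = Σ_{i=1}^{216} X_i, where X_i = 1_{π(i) > i}.
For each fixed i, π(i) is uniform over {1, …, 216} (marginal of a uniform permutation), so P[π(i) > i] = (n − i)/n. Summing: Σ_{i=1}^{216} (n − i)/n = (0 + 1 + … + 215)/216 = 216(216 − 1)/(2·216) = (216 − 1)/2.
Hence E[X] = Σ_{i=1}^{216} (216 − i)/216 = 215/2 ≈ 107.5000.

E[X] = 215/2 = 107.5000.


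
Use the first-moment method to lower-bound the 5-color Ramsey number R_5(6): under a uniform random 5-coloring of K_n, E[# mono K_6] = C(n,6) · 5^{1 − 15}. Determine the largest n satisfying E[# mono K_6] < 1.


We need C(n, 6) · 5^{1 − 15} < 1, i.e. C(n, 6) < 5^{15 − 1} = 6103515625.
Check values of n near the boundary:
  n = 125: C(125, 6) = 4690625500; 4690625500 < 6103515625? YES
  n = 126: C(126, 6) = 4925156775; 4925156775 < 6103515625? YES
  n = 127: C(127, 6) = 5169379425; 5169379425 < 6103515625? YES
  n = 128: C(128, 6) = 5423611200; 5423611200 < 6103515625? YES
  n = 129: C(129, 6) = 5688177600; 5688177600 < 6103515625? YES
  n = 130: C(130, 6) = 5963412000; 5963412000 < 6103515625? YES
  n = 131: C(131, 6) = 6249655776; 6249655776 < 6103515625? NO
The largest n with C(n, 6) < 6103515625 is n = 130 (where E[X] = 47707296/48828125 ≈ 0.9770). Hence R_5(6) > 130, i.e. R_5(6) ≥ 131.

Largest n = 130; hence R_5(6) > 130.


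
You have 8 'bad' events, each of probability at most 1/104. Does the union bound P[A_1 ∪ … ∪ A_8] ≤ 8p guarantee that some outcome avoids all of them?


Union bound: P[∪_{i=1}^{8} A_i] ≤ Σ_i P[A_i] ≤ 8·p = 8·(1/104) = 1/13.
Numerically: 1/13 ≈ 0.076923.
Is 1/13 < 1? YES.
Since P[∪ A_i] ≤ 1/13 < 1, the complement has P[∩ A_i^c] ≥ 1 − 1/13 = 12/13 > 0, so some outcome avoids every A_i.

8·p = 1/13 ≈ 0.076923; existence CERTIFIED by the union bound.


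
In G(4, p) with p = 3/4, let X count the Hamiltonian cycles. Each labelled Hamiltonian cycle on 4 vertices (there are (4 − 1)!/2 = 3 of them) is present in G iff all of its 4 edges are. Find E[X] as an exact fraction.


K_4 has (4 − 1)!/2 = 3 labelled Hamiltonian cycles.
For each such Hamiltonian cycle H, let X_H = 1 if all 4 edges of H are present in G. Then P[X_H = 1] = p^{4} = (3/4)^{4} = 81/256.
Summing the indicators: E[X] = Σ_H E[X_H] = 3 · p^{4} = 3 · 81/256 = 243/256.
Numerically: E[X] ≈ 0.94922.

E[X] = 3 · (3/4)^{4} = 243/256 ≈ 0.94922.


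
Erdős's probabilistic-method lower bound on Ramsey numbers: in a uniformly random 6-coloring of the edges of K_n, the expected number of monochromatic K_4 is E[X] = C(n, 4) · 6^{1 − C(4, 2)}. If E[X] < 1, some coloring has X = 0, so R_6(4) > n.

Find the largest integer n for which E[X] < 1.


We need C(n, 4) · 6^{1 − 6} < 1, i.e. C(n, 4) < 6^{6 − 1} = 7776.
Check values of n near the boundary:
  n = 20: C(20, 4) = 4845; 4845 < 7776? YES
  n = 21: C(21, 4) = 5985; 5985 < 7776? YES
  n = 22: C(22, 4) = 7315; 7315 < 7776? YES
  n = 23: C(23, 4) = 8855; 8855 < 7776? NO
  n = 24: C(24, 4) = 10626; 10626 < 7776? NO
The largest n with C(n, 4) < 7776 is n = 22 (where E[X] = 7315/7776 ≈ 0.9407). Hence R_6(4) > 22, i.e. R_6(4) ≥ 23.

Largest n = 22; hence R_6(4) > 22.


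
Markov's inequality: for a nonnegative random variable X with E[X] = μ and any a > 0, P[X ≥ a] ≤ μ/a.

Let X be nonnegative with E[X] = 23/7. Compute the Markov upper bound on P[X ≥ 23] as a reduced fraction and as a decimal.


μ = E[X] = 23/7, a = 23.
Markov: P[X ≥ 23] ≤ μ/a = (23/7)/23 = 1/7.
Numerically: ≈ 0.142857.
(Since a = 23 > μ = 3.285714, the bound 1/7 is < 1 and informative.)

P[X ≥ 23] ≤ 1/7 ≈ 0.142857.


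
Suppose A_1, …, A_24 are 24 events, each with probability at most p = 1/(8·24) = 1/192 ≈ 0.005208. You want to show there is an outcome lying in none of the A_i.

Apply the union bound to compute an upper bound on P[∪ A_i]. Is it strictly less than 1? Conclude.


Union bound: P[∪_{i=1}^{24} A_i] ≤ Σ_i P[A_i] ≤ 24·p = 24·(1/192) = 1/8.
Numerically: 1/8 ≈ 0.125000.
Is 1/8 < 1? YES.
Since P[∪ A_i] ≤ 1/8 < 1, the complement has P[∩ A_i^c] ≥ 1 − 1/8 = 7/8 > 0, so some outcome avoids every A_i.

24·p = 1/8 ≈ 0.125000; existence CERTIFIED by the union bound.


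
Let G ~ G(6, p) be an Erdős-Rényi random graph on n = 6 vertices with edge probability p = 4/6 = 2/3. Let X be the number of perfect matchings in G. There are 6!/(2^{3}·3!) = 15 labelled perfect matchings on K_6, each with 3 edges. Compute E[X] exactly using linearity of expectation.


K_6 has 6!/(2^{3}·3!) = 15 labelled perfect matchings.
For each such perfect matching H, let X_H = 1 if all 3 edges of H are present in G. Then P[X_H = 1] = p^{3} = (2/3)^{3} = 8/27.
Summing the indicators: E[X] = Σ_H E[X_H] = 15 · p^{3} = 15 · 8/27 = 40/9.
Numerically: E[X] ≈ 4.44.

E[X] = 15 · (2/3)^{3} = 40/9 ≈ 4.44.


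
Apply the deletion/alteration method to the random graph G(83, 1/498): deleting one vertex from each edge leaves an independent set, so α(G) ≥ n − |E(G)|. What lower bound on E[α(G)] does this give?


E[|E(G)|] = C(83, 2)·p = 3403 · (1/498) = 41/6.
E[α(G)] ≥ n − E[|E(G)|] = 83 − 41/6 = 457/6.
Numerically: ≈ 76.166667.
(This is only a lower bound; the true E[α(G)] may be larger.)

E[α(G)] ≥ 457/6 ≈ 76.166667.


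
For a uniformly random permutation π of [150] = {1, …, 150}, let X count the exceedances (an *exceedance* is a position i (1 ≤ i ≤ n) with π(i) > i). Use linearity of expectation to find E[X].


Write X = Σ_{i=1}^{150} X_i, where X_i = 1_{π(i) > i}.
For each fixed i, π(i) is uniform over {1, …, 150} (marginal of a uniform permutation), so P[π(i) > i] = (n − i)/n. Summing: Σ_{i=1}^{150} (n − i)/n = (0 + 1 + … + 149)/150 = 150(150 − 1)/(2·150) = (150 − 1)/2.
Hence E[X] = Σ_{i=1}^{150} (150 − i)/150 = 149/2 ≈ 74.50000.

E[X] = 149/2 = 74.50000.


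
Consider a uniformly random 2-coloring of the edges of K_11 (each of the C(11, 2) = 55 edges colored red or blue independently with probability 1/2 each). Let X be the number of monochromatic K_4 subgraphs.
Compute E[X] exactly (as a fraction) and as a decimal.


Let X = Σ_S X_S over the C(11, 4) = 330 subsets S of size 4, where X_S = 1 if the K_4 on S is monochromatic.
For a fixed S, the K_4 on S has C(4, 2) = 6 edges. P[all 6 edges red] = (1/2)^6, and likewise for blue, so P[monochromatic] = 2·(1/2)^6 = 2^{1 − 6} = 1/32.
Summing: E[X] = C(11, 4) · 2^{1 − 6} = 330 · 1/32 = 165/16.
Numerically: E[X] ≈ 10.312.

E[X] = C(11,4)·2^(1−C(4,2)) = 165/16 ≈ 10.312.


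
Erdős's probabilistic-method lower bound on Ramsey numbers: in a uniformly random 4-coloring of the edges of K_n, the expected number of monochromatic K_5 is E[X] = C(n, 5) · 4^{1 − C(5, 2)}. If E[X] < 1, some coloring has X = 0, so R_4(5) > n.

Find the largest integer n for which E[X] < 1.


We need C(n, 5) · 4^{1 − 10} < 1, i.e. C(n, 5) < 4^{10 − 1} = 262144.
Check values of n near the boundary:
  n = 31: C(31, 5) = 169911; 169911 < 262144? YES
  n = 32: C(32, 5) = 201376; 201376 < 262144? YES
  n = 33: C(33, 5) = 237336; 237336 < 262144? YES
  n = 34: C(34, 5) = 278256; 278256 < 262144? NO
  n = 35: C(35, 5) = 324632; 324632 < 262144? NO
  n = 36: C(36, 5) = 376992; 376992 < 262144? NO
The largest n with C(n, 5) < 262144 is n = 33 (where E[X] = 29667/32768 ≈ 0.905365). Hence R_4(5) > 33, i.e. R_4(5) ≥ 34.

Largest n = 33; hence R_4(5) > 33.


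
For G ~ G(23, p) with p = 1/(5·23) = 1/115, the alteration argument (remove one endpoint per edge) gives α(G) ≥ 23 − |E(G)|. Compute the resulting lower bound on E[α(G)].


E[|E(G)|] = C(23, 2)·p = 253 · (1/115) = 11/5.
E[α(G)] ≥ n − E[|E(G)|] = 23 − 11/5 = 104/5.
Numerically: ≈ 20.80000.
(This is only a lower bound; the true E[α(G)] may be larger.)

E[α(G)] ≥ 104/5 ≈ 20.80000.


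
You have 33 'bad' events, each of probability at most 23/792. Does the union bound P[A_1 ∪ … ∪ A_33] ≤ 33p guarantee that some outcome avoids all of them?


Union bound: P[∪_{i=1}^{33} A_i] ≤ Σ_i P[A_i] ≤ 33·p = 33·(23/792) = 23/24.
Numerically: 23/24 ≈ 0.9583.
Is 23/24 < 1? YES.
Since P[∪ A_i] ≤ 23/24 < 1, the complement has P[∩ A_i^c] ≥ 1 − 23/24 = 1/24 > 0, so some outcome avoids every A_i.

33·p = 23/24 ≈ 0.9583; existence CERTIFIED by the union bound.


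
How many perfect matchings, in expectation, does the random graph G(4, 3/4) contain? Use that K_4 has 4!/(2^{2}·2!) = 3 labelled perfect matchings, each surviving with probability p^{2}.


K_4 has 4!/(2^{2}·2!) = 3 labelled perfect matchings.
For each such perfect matching H, let X_H = 1 if all 2 edges of H are present in G. Then P[X_H = 1] = p^{2} = (3/4)^{2} = 9/16.
By linearity: E[X] = Σ_H E[X_H] = 3 · p^{2} = 3 · 9/16 = 27/16.
Numerically: E[X] ≈ 1.69.

E[X] = 3 · (3/4)^{2} = 27/16 ≈ 1.69.


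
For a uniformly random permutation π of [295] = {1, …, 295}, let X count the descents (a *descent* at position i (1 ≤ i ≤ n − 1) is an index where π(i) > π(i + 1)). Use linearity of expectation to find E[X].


Write X = Σ X_I over i = 1, …, 294, with X_I the indicator of one descent.
There are 294 indicators.
For each fixed i, the pair (π(i), π(i+1)) is a uniformly random ordered pair of distinct values from {1, …, 295}; by symmetry P[π(i) > π(i+1)] = 1/2.
By linearity: E[X] = 294 · (1/2) = (295 − 1) · (1/2) = 147 ≈ 147.00000.

E[X] = 147 = 147.00000.


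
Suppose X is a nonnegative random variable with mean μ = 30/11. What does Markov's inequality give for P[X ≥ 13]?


μ = E[X] = 30/11, a = 13.
Markov: P[X ≥ 13] ≤ μ/a = (30/11)/13 = 30/143.
Numerically: ≈ 0.209790.
(Since a = 13 > μ = 2.727273, the bound 30/143 is < 1 and informative.)

P[X ≥ 13] ≤ 30/143 ≈ 0.209790.


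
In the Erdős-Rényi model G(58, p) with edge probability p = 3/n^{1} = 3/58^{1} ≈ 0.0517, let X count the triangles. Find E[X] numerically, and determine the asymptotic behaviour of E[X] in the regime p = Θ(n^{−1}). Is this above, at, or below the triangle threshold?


Number of potential triangles: C(58, 3) = 30856.
Each occurs with probability p³ ≈ (0.0517)³ ≈ 1.38382e-04.
By linearity: E[X] = C(58, 3)·p³ ≈ 30856 · 1.38382e-04 ≈ 4.270.
Here α = 1, so p = 3/n is exactly at the triangle threshold p ~ 1/n. Asymptotically E[X] → c³/6 = 3³/6 = 9/2 ≈ 4.500, a bounded constant. In this regime the triangle count is asymptotically Poisson(c³/6).

E[X] ≈ 4.270; in regime p = Θ(1/n^{1}) E[X] stays bounded (at the triangle threshold p ~ 1/n).


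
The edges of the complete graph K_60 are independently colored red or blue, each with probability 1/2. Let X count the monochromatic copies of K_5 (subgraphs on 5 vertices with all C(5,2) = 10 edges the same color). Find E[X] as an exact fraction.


Let X = Σ_S X_S over the C(60, 5) = 5461512 subsets S of size 5, where X_S = 1 if the K_5 on S is monochromatic.
For a fixed S, the K_5 on S has C(5, 2) = 10 edges. P[all 10 edges red] = (1/2)^10, and likewise for blue, so P[monochromatic] = 2·(1/2)^10 = 2^{1 − 10} = 1/512.
By linearity: E[X] = C(60, 5) · 2^{1 − 10} = 5461512 · 1/512 = 682689/64.
Numerically: E[X] ≈ 10667.0156.

E[X] = C(60,5)·2^(1−C(5,2)) = 682689/64 ≈ 10667.0156.


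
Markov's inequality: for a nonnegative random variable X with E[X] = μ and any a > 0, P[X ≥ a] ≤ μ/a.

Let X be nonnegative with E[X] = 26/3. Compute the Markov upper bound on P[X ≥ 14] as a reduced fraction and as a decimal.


μ = E[X] = 26/3, a = 14.
Markov: P[X ≥ 14] ≤ μ/a = (26/3)/14 = 13/21.
Numerically: ≈ 0.619048.
(Since a = 14 > μ = 8.666667, the bound 13/21 is < 1 and informative.)

P[X ≥ 14] ≤ 13/21 ≈ 0.619048.


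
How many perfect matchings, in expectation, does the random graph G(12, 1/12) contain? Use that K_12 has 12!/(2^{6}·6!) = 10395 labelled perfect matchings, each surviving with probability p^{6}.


K_12 has 12!/(2^{6}·6!) = 10395 labelled perfect matchings.
For each such perfect matching H, let X_H = 1 if all 6 edges of H are present in G. Then P[X_H = 1] = p^{6} = (1/12)^{6} = 1/2985984.
By linearity of expectation: E[X] = Σ_H E[X_H] = 10395 · p^{6} = 10395 · 1/2985984 = 385/110592.
Numerically: E[X] ≈ 0.00348.

E[X] = 10395 · (1/12)^{6} = 385/110592 ≈ 0.00348.


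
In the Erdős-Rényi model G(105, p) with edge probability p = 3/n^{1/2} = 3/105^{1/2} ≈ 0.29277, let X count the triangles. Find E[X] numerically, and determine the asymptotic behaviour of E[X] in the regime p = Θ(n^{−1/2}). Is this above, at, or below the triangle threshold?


Number of potential triangles: C(105, 3) = 187460.
Each occurs with probability p³ ≈ (0.29277)³ ≈ 2.5094573e-02.
By linearity: E[X] = C(105, 3)·p³ ≈ 187460 · 2.5094573e-02 ≈ 4704.22871.
Since α = 1/2 < 1, p = c/n^{1/2} ≫ 1/n is above the triangle threshold p ~ 1/n. Asymptotically E[X] ~ (c³/6)·n^{3(1−α)} = (3³/6)·n^{1.5} → ∞; triangles are abundant w.h.p.

E[X] ≈ 4704.22871; in regime p = Θ(1/n^{1/2}) E[X] diverges (above the triangle threshold p ~ 1/n).


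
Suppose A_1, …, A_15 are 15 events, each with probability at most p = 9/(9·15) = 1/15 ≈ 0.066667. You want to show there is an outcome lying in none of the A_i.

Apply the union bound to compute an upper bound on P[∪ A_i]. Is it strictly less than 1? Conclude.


Union bound: P[∪_{i=1}^{15} A_i] ≤ Σ_i P[A_i] ≤ 15·p = 15·(1/15) = 1.
Numerically: 1 ≈ 1.000000.
Is 1 < 1? NO.
Since the bound 1 is ≥ 1, the union bound is uninformative here; it does NOT by itself certify existence.

15·p = 1 ≈ 1.000000; existence NOT certified by the union bound.


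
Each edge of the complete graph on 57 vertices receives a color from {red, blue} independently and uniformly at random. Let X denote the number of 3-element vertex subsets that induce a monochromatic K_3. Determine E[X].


Let X = Σ_S X_S over the C(57, 3) = 29260 subsets S of size 3, where X_S = 1 if the K_3 on S is monochromatic.
For a fixed S, the K_3 on S has C(3, 2) = 3 edges. P[all 3 edges red] = (1/2)^3, and likewise for blue, so P[monochromatic] = 2·(1/2)^3 = 2^{1 − 3} = 1/4.
By linearity of expectation: E[X] = C(57, 3) · 2^{1 − 3} = 29260 · 1/4 = 7315.
Numerically: E[X] ≈ 7315.00000.

E[X] = C(57,3)·2^(1−C(3,2)) = 7315 ≈ 7315.00000.


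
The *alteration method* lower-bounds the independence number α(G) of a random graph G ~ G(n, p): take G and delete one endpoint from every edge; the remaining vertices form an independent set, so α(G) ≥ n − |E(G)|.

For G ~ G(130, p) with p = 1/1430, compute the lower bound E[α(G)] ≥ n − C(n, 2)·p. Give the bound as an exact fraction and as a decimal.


E[|E(G)|] = C(130, 2)·p = 8385 · (1/1430) = 129/22.
E[α(G)] ≥ n − E[|E(G)|] = 130 − 129/22 = 2731/22.
Numerically: ≈ 124.136.
(This is only a lower bound; the true E[α(G)] may be larger.)

E[α(G)] ≥ 2731/22 ≈ 124.136.


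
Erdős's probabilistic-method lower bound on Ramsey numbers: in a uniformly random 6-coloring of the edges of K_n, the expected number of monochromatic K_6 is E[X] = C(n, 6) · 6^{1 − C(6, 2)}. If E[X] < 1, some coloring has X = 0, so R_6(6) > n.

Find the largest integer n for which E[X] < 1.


We need C(n, 6) · 6^{1 − 15} < 1, i.e. C(n, 6) < 6^{15 − 1} = 78364164096.
Check values of n near the boundary:
  n = 197: C(197, 6) = 75176946208; 75176946208 < 78364164096? YES
  n = 198: C(198, 6) = 77526225777; 77526225777 < 78364164096? YES
  n = 199: C(199, 6) = 79936367511; 79936367511 < 78364164096? NO
  n = 200: C(200, 6) = 82408626300; 82408626300 < 78364164096? NO
The largest n with C(n, 6) < 78364164096 is n = 198 (where E[X] = 25842075259/26121388032 ≈ 0.989307). Hence R_6(6) > 198, i.e. R_6(6) ≥ 199.

Largest n = 198; hence R_6(6) > 198.
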